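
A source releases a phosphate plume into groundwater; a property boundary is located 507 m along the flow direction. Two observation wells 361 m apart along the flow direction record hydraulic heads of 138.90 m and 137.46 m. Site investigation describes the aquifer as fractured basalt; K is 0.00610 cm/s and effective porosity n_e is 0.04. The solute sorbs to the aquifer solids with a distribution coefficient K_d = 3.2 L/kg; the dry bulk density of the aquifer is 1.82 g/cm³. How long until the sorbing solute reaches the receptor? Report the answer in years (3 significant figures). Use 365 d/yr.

387 years

Hydraulic gradient i = (138.90 − 137.46) / 361 = 1.44 / 361 = 0.003989
K = 0.00610 cm/s × 864 = 5.270 m/d
Specific discharge q = 5.270 × 0.003989 = 0.02102 m/d
v_s = q/n_e = 0.02102/0.04 = 0.5256 m/d
Retardation R = 1 + ρ_b·K_d/n = 1 + 1.82×3.2/0.04 = 146.6
Contaminant velocity v_c = v/R = 0.5256/146.6 = 0.003585 m/d
t = L/v_c = 507/0.003585 = 141400 d
   = 141400/365 = 387 yr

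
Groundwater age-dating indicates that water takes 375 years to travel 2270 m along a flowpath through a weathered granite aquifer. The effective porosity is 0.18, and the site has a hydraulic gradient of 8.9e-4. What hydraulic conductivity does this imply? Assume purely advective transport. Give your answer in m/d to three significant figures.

t = 375 years = 136900 d
v = L / t = 2270 / 136900 = 0.01658 m/d
K = v · n / i = 0.01658 × 0.18 / 8.9e-4 = 3.35 m/d

3.35 m/d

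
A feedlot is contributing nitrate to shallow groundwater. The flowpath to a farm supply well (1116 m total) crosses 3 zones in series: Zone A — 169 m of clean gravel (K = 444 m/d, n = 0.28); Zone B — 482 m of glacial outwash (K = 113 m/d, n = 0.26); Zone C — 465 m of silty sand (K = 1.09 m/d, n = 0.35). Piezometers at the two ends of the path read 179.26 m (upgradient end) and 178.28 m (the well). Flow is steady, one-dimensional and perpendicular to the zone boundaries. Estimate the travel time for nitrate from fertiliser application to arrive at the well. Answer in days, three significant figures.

Total head drop ΔH = 179.26 − 178.28 = 0.98 m
Continuity: the same q passes through each zone, so ΔH = q·Σ(L_j/K_j) — the zones act as resistances in series.
Σ(L/K) = 169/444 + 482/113 + 465/1.09 = 0.3806 + 4.265 + 426.6 = 431.3 d
q = ΔH / Σ(L/K) = 0.98 / 431.3 = 0.002272 m/d (same in every zone)
Zone A: v = q/n = 0.002272/0.28 = 0.008116 m/d → t_A = 169/0.008116 = 20820 d
Zone B: v = q/n = 0.002272/0.26 = 0.008740 m/d → t_B = 482/0.008740 = 55150 d
Zone C: v = q/n = 0.002272/0.35 = 0.006493 m/d → t_C = 465/0.006493 = 71620 d
Total t = 20820 + 55150 + 71620 = 147600 d

148000 days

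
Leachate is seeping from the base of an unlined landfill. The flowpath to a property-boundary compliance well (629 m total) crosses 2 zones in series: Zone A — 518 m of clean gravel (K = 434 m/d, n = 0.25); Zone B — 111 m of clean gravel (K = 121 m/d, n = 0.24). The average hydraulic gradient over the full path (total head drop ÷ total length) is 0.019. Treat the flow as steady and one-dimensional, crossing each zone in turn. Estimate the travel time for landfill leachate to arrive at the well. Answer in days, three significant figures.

27.6 days

For zones in series the flux q is common to all zones; the equivalent conductivity is the harmonic (thickness-weighted) mean, K_eq = L_total / Σ(L_j/K_j).
Σ(L/K) = 518/434 + 111/121 = 1.194 + 0.9174 = 2.111 d
K_eq = L_total / Σ(L/K) = 629 / 2.111 = 298.0 m/d
q = K_eq · i = 298.0 × 0.019 = 5.662 m/d (same in every zone)
Zone A: v = q/n = 5.662/0.25 = 22.65 m/d → t_A = 518/22.65 = 22.87 d
Zone B: v = q/n = 5.662/0.24 = 23.59 m/d → t_B = 111/23.59 = 4.705 d
Total t = 22.87 + 4.705 = 27.58 d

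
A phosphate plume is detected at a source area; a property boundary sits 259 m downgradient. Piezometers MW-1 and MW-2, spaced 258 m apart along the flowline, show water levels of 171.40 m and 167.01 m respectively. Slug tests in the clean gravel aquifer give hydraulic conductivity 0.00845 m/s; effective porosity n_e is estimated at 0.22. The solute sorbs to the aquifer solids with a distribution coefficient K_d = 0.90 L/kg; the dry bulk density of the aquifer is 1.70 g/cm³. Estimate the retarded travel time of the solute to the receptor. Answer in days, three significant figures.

36.5 days

Hydraulic gradient i = (171.40 − 167.01) / 258 = 4.39 / 258 = 0.01702
K = 0.00845 m/s × 86400 s/d = 730.1 m/d
Darcy flux q = K·i = 730.1 × 0.01702 = 12.42 m/d
v_s = q/n_e = 12.42/0.22 = 56.47 m/d
Retardation R = 1 + ρ_b·K_d/n = 1 + 1.70×0.90/0.22 = 7.955
Contaminant velocity v_c = v/R = 56.47/7.955 = 7.099 m/d
t = L/v_c = 259/7.099 = 36.49 d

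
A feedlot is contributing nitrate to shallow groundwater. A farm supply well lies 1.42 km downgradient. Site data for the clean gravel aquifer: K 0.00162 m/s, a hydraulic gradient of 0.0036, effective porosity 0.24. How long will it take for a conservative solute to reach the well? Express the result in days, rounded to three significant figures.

K = 0.00162 m/s × 86400 s/d = 140.0 m/d
Darcy flux q = K·i = 140.0 × 0.0036 = 0.5039 m/d
Seepage velocity v = q / n = 0.5039 / 0.24 = 2.100 m/d
L = 1.42 km = 1420 m
t = L / v = 1420 / 2.100 = 676.3 d

676 days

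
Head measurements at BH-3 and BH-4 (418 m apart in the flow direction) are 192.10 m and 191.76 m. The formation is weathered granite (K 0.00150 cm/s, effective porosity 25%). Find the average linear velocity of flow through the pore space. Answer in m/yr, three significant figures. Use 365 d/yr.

1.54 m/yr

Hydraulic gradient i = (192.10 − 191.76) / 418 = 0.34 / 418 = 8.134e-4
K = 0.00150 cm/s × 864 = 1.296 m/d
Specific discharge q = 1.296 × 8.134e-4 = 0.001054 m/d
v_s = q/n_e = 0.001054/0.25 = 0.004217 m/d
   = 0.004217 × 365 = 1.54 m/yr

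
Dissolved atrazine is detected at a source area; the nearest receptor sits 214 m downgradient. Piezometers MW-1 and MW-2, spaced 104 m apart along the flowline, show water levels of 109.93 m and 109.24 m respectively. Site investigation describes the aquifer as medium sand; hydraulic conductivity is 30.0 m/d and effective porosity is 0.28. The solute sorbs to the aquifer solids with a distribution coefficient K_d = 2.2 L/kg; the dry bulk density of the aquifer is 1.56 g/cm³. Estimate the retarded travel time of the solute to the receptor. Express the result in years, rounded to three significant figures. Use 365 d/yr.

Hydraulic gradient i = (109.93 − 109.24) / 104 = 0.69 / 104 = 0.006635
Specific discharge q = 30.0 × 0.006635 = 0.1990 m/d
v_s = q/n_e = 0.1990/0.28 = 0.7109 m/d
Retardation R = 1 + ρ_b·K_d/n = 1 + 1.56×2.2/0.28 = 13.26
Contaminant velocity v_c = v/R = 0.7109/13.26 = 0.05362 m/d
t = L/v_c = 214/0.05362 = 3991 d
   = 3991/365 = 10.9 yr

10.9 years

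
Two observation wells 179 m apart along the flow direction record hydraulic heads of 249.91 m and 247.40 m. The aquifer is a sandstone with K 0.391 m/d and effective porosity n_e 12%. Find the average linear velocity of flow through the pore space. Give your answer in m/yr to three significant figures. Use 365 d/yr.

16.7 m/yr

Hydraulic gradient i = (249.91 − 247.40) / 179 = 2.51 / 179 = 0.01402
Darcy flux q = K·i = 0.391 × 0.01402 = 0.005483 m/d
v_s = q/n_e = 0.005483/0.12 = 0.04569 m/d
   = 0.04569 × 365 = 16.7 m/yr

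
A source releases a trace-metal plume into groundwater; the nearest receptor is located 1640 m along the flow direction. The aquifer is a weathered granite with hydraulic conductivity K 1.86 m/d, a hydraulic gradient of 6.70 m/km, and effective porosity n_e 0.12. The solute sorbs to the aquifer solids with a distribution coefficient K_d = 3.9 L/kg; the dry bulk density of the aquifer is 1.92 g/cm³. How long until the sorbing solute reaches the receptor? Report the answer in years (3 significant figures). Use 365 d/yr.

q = Ki = 1.86 × 0.0067 = 0.01246 m/d
Average linear velocity = 0.01246 / 0.12 = 0.1039 m/d
Retardation R = 1 + ρ_b·K_d/n = 1 + 1.92×3.9/0.12 = 63.40
Contaminant velocity v_c = v/R = 0.1039/63.40 = 0.001638 m/d
t = L/v_c = 1640/0.001638 = 1.001e6 d
   = 1.001e6/365 = 2740 yr

2740 years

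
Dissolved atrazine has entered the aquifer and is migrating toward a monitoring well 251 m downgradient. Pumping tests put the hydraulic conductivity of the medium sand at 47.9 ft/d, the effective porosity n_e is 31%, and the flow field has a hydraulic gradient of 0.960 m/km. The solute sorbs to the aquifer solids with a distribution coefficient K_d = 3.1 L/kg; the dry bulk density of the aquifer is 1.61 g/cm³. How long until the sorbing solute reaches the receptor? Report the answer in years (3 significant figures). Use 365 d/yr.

K = 47.9 ft/d × 0.3048 = 14.60 m/d
Darcy flux q = K·i = 14.60 × 9.6e-4 = 0.01402 m/d
v_s = q/n_e = 0.01402/0.31 = 0.04521 m/d
Retardation R = 1 + ρ_b·K_d/n = 1 + 1.61×3.1/0.31 = 17.10
Contaminant velocity v_c = v/R = 0.04521/17.10 = 0.002644 m/d
t = L/v_c = 251/0.002644 = 94930 d
   = 94930/365 = 260 yr

260 years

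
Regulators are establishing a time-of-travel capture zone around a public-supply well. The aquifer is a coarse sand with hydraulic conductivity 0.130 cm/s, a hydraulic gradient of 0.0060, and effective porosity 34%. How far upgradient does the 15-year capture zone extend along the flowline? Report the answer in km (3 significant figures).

10.9 km

K = 0.130 cm/s × 864 = 112.3 m/d
Darcy flux q = K·i = 112.3 × 0.0060 = 0.6739 m/d
v_s = q/n_e = 0.6739/0.34 = 1.982 m/d
T = 15 yr × 365 = 5475 d
L = v × T = 1.982 × 5475 = 10850 m
   = 10.9 km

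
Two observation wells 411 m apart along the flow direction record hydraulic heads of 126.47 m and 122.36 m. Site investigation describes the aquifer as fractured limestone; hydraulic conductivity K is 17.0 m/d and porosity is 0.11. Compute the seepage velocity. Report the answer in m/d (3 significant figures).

Hydraulic gradient i = (126.47 − 122.36) / 411 = 4.11 / 411 = 0.01000
Darcy flux q = K·i = 17.0 × 0.01000 = 0.1700 m/d
v_s = q/n_e = 0.1700/0.11 = 1.545 m/d

1.55 m/d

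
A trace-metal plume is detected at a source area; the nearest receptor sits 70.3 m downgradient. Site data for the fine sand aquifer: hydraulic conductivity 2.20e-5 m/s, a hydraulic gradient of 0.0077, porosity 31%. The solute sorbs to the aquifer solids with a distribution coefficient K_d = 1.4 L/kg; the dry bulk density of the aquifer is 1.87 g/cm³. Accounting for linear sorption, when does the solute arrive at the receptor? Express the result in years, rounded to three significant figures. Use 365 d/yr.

38.5 years

K = 2.20e-5 m/s × 86400 s/d = 1.901 m/d
q = Ki = 1.901 × 0.0077 = 0.01464 m/d
Seepage velocity v = q / n = 0.01464 / 0.31 = 0.04721 m/d
Retardation R = 1 + ρ_b·K_d/n = 1 + 1.87×1.4/0.31 = 9.445
Contaminant velocity v_c = v/R = 0.04721/9.445 = 0.004999 m/d
t = L/v_c = 70.3/0.004999 = 14060 d
   = 14060/365 = 38.5 yr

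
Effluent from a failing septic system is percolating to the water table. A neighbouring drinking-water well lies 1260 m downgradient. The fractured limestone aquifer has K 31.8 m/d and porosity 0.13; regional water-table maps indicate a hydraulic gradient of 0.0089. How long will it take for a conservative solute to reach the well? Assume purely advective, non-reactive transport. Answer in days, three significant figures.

Darcy flux q = K·i = 31.8 × 0.0089 = 0.2830 m/d
Average linear velocity = 0.2830 / 0.13 = 2.177 m/d
t = L / v = 1260 / 2.177 = 578.8 d

579 days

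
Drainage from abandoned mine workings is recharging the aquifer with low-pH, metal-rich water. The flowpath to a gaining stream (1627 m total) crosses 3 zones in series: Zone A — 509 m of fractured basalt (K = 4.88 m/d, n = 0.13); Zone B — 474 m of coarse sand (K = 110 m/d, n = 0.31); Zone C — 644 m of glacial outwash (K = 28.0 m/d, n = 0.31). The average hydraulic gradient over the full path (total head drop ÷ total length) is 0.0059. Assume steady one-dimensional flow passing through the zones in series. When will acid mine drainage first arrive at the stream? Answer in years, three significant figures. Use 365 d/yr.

15.5 years

Continuity: the same q passes through each zone, so ΔH = q·Σ(L_j/K_j) — the zones act as resistances in series.
Σ(L/K) = 509/4.88 + 474/110 + 644/28.0 = 104.3 + 4.309 + 23.00 = 131.6 d
K_eq = L_total / Σ(L/K) = 1627 / 131.6 = 12.36 m/d
q = K_eq · i = 12.36 × 0.0059 = 0.07294 m/d (same in every zone)
Zone A: v = q/n = 0.07294/0.13 = 0.5610 m/d → t_A = 509/0.5610 = 907.2 d
Zone B: v = q/n = 0.07294/0.31 = 0.2353 m/d → t_B = 474/0.2353 = 2015 d
Zone C: v = q/n = 0.07294/0.31 = 0.2353 m/d → t_C = 644/0.2353 = 2737 d
Total t = 907.2 + 2015 + 2737 = 5659 d
   = 5659 / 365 = 15.5 yr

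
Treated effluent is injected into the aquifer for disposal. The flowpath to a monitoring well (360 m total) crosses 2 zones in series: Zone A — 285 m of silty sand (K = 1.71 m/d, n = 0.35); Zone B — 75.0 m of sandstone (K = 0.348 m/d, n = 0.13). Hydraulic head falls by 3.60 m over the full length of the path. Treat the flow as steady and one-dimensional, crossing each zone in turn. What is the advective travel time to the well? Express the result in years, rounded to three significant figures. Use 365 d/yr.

Continuity: the same q passes through each zone, so ΔH = q·Σ(L_j/K_j) — the zones act as resistances in series.
Σ(L/K) = 285/1.71 + 75.0/0.348 = 166.7 + 215.5 = 382.2 d
q = ΔH / Σ(L/K) = 3.60 / 382.2 = 0.009420 m/d (same in every zone)
Zone A: v = q/n = 0.009420/0.35 = 0.02691 m/d → t_A = 285/0.02691 = 10590 d
Zone B: v = q/n = 0.009420/0.13 = 0.07246 m/d → t_B = 75.0/0.07246 = 1035 d
Total t = 10590 + 1035 = 11620 d
   = 11620 / 365 = 31.8 yr

31.8 years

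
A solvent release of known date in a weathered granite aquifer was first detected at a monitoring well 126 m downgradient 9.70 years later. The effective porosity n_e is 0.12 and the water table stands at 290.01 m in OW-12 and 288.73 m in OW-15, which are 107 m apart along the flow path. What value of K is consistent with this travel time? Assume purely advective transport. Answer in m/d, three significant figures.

Hydraulic gradient i = (290.01 − 288.73) / 107 = 1.28 / 107 = 0.01196
t = 9.70 years = 3540 d
v = L / t = 126 / 3540 = 0.03559 m/d
K = v · n / i = 0.03559 × 0.12 / 0.01196 = 0.357 m/d

0.357 m/d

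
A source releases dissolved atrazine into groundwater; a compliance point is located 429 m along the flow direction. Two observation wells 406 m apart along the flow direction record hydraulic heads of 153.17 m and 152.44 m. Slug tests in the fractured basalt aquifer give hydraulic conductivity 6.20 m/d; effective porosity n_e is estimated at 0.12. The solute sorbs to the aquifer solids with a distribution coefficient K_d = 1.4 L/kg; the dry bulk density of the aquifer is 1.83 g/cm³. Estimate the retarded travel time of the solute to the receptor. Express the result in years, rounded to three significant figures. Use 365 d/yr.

Hydraulic gradient i = (153.17 − 152.44) / 406 = 0.73 / 406 = 0.001798
Darcy flux q = K·i = 6.20 × 0.001798 = 0.01115 m/d
Average linear velocity = 0.01115 / 0.12 = 0.09290 m/d
Retardation R = 1 + ρ_b·K_d/n = 1 + 1.83×1.4/0.12 = 22.35
Contaminant velocity v_c = v/R = 0.09290/22.35 = 0.004157 m/d
t = L/v_c = 429/0.004157 = 103200 d
   = 103200/365 = 283 yr

283 years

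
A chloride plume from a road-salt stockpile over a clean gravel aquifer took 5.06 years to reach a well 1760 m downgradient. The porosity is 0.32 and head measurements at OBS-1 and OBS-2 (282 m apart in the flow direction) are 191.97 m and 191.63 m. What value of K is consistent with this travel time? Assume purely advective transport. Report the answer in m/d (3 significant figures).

253 m/d

Hydraulic gradient i = (191.97 − 191.63) / 282 = 0.34 / 282 = 0.001206
t = 5.06 years = 1847 d
v = L / t = 1760 / 1847 = 0.9529 m/d
K = v · n / i = 0.9529 × 0.32 / 0.001206 = 253 m/d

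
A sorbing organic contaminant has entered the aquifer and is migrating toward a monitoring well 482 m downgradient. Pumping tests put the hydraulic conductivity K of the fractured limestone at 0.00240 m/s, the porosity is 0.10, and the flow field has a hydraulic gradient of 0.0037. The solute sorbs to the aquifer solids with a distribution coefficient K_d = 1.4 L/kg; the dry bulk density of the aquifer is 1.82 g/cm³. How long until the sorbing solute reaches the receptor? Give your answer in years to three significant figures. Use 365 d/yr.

4.56 years

K = 0.00240 m/s × 86400 s/d = 207.4 m/d
Specific discharge q = 207.4 × 0.0037 = 0.7672 m/d
v = Ki/n = 207.4·0.0037/0.10 = 7.672 m/d
Retardation R = 1 + ρ_b·K_d/n = 1 + 1.82×1.4/0.10 = 26.48
Contaminant velocity v_c = v/R = 7.672/26.48 = 0.2897 m/d
t = L/v_c = 482/0.2897 = 1664 d
   = 1664/365 = 4.56 yr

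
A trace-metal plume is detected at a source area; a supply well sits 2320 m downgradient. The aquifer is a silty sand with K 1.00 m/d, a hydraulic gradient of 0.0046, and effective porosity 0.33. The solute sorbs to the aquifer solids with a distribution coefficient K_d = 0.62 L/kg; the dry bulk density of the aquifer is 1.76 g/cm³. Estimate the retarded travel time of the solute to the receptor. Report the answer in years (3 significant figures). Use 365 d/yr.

1960 years

q = Ki = 1.00 × 0.0046 = 0.004600 m/d
Seepage velocity v = q / n = 0.004600 / 0.33 = 0.01394 m/d
Retardation R = 1 + ρ_b·K_d/n = 1 + 1.76×0.62/0.33 = 4.307
Contaminant velocity v_c = v/R = 0.01394/4.307 = 0.003237 m/d
t = L/v_c = 2320/0.003237 = 716800 d
   = 716800/365 = 1960 yr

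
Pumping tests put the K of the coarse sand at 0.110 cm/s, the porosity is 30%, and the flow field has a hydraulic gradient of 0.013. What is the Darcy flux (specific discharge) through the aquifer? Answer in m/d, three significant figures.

1.24 m/d

K = 0.110 cm/s × 864 = 95.04 m/d
q = Ki = 95.04 × 0.013 = 1.236 m/d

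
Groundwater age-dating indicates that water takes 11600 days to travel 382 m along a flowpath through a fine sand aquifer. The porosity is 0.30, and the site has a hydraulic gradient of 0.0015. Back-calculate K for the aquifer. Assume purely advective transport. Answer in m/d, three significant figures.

6.59 m/d

v = L / t = 382 / 11600 = 0.03293 m/d
K = v · n / i = 0.03293 × 0.30 / 0.0015 = 6.59 m/d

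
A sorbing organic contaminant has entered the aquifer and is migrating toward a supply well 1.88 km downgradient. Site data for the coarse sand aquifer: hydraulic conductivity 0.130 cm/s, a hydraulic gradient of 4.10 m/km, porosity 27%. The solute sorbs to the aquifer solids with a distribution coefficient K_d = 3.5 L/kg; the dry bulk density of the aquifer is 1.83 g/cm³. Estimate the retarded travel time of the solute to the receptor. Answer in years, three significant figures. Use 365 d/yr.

74.7 years

K = 0.130 cm/s × 864 = 112.3 m/d
Specific discharge q = 112.3 × 0.0041 = 0.4605 m/d
Average linear velocity = 0.4605 / 0.27 = 1.706 m/d
Retardation R = 1 + ρ_b·K_d/n = 1 + 1.83×3.5/0.27 = 24.72
Contaminant velocity v_c = v/R = 1.706/24.72 = 0.06899 m/d
L = 1.88 km = 1880 m
t = L/v_c = 1880/0.06899 = 27250 d
   = 27250/365 = 74.7 yr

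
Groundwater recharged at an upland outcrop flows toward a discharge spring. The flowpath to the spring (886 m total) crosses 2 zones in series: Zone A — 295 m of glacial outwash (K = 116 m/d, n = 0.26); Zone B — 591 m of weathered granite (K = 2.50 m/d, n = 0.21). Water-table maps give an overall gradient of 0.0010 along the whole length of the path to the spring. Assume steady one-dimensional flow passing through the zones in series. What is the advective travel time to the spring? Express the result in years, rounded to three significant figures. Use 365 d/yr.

Steady 1-D flow in series ⇒ the Darcy flux q is identical in every zone and the zone head losses add (resistances L/K in series).
Σ(L/K) = 295/116 + 591/2.50 = 2.543 + 236.4 = 238.9 d
K_eq = L_total / Σ(L/K) = 886 / 238.9 = 3.708 m/d
q = K_eq · i = 3.708 × 0.0010 = 0.003708 m/d (same in every zone)
Zone A: v = q/n = 0.003708/0.26 = 0.01426 m/d → t_A = 295/0.01426 = 20690 d
Zone B: v = q/n = 0.003708/0.21 = 0.01766 m/d → t_B = 591/0.01766 = 33470 d
Total t = 20690 + 33470 = 54160 d
   = 54160 / 365 = 148 yr

148 years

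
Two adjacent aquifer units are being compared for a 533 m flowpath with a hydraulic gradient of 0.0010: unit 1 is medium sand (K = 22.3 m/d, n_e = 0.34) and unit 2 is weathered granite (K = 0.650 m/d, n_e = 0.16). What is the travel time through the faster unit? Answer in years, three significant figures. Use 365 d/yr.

22.3 years

Unit 1 (medium sand): v = 22.3×0.0010/0.34 = 0.06559 m/d, t = 533/0.06559 = 8126 d
Unit 2 (weathered granite): v = 0.650×0.0010/0.16 = 0.004063 m/d, t = 533/0.004063 = 131200 d
Faster: 8126 d / 365 = 22.3 yr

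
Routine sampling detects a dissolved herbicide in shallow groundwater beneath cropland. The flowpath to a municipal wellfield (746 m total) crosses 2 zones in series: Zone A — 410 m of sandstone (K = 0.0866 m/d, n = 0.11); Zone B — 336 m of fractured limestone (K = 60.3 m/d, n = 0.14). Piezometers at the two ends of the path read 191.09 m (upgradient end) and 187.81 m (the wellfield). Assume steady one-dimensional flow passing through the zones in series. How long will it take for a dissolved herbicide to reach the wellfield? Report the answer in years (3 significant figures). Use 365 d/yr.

365 years

Total head drop ΔH = 191.09 − 187.81 = 3.28 m
Steady 1-D flow in series ⇒ the Darcy flux q is identical in every zone and the zone head losses add (resistances L/K in series).
Σ(L/K) = 410/0.0866 + 336/60.3 = 4734 + 5.572 = 4740 d
q = ΔH / Σ(L/K) = 3.28 / 4740 = 6.920e-4 m/d (same in every zone)
Zone A: v = q/n = 6.920e-4/0.11 = 0.006291 m/d → t_A = 410/0.006291 = 65170 d
Zone B: v = q/n = 6.920e-4/0.14 = 0.004943 m/d → t_B = 336/0.004943 = 67980 d
Total t = 65170 + 67980 = 133200 d
   = 133200 / 365 = 365 yr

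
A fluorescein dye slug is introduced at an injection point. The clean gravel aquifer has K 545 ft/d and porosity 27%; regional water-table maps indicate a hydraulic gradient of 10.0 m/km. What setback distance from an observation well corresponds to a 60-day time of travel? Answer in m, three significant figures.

369 m

K = 545 ft/d × 0.3048 = 166.1 m/d
Specific discharge q = 166.1 × 0.010 = 1.661 m/d
v_s = q/n_e = 1.661/0.27 = 6.152 m/d
L = v × T = 6.152 × 60 = 369.1 m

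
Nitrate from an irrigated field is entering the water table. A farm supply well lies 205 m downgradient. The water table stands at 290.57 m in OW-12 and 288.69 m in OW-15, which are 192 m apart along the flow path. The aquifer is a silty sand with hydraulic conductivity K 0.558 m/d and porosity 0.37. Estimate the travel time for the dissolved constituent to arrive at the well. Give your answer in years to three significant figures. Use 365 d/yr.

38.0 years

Hydraulic gradient i = (290.57 − 288.69) / 192 = 1.88 / 192 = 0.009792
q = Ki = 0.558 × 0.009792 = 0.005464 m/d
Average linear velocity = 0.005464 / 0.37 = 0.01477 m/d
t = L / v = 205 / 0.01477 = 13880 d
   = 13880 / 365 = 38.0 yr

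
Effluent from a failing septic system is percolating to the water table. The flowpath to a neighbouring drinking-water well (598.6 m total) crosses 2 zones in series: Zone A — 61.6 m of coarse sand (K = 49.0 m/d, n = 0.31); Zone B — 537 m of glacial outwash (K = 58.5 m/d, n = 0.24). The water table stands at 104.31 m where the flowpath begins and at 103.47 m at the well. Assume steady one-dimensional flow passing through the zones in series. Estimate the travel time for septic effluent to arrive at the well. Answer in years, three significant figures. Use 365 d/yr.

5.04 years

Total head drop ΔH = 104.31 − 103.47 = 0.84 m
Continuity: the same q passes through each zone, so ΔH = q·Σ(L_j/K_j) — the zones act as resistances in series.
Σ(L/K) = 61.6/49.0 + 537/58.5 = 1.257 + 9.179 = 10.44 d
q = ΔH / Σ(L/K) = 0.84 / 10.44 = 0.08049 m/d (same in every zone)
Zone A: v = q/n = 0.08049/0.31 = 0.2596 m/d → t_A = 61.6/0.2596 = 237.3 d
Zone B: v = q/n = 0.08049/0.24 = 0.3354 m/d → t_B = 537/0.3354 = 1601 d
Total t = 237.3 + 1601 = 1839 d
   = 1839 / 365 = 5.04 yr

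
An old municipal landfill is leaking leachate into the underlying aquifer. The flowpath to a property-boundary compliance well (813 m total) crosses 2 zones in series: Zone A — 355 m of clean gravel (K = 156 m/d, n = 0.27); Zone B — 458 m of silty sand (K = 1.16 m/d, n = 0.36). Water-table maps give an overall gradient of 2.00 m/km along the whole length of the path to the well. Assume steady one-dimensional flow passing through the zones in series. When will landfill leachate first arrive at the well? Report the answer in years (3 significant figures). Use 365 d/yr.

Steady 1-D flow in series ⇒ the Darcy flux q is identical in every zone and the zone head losses add (resistances L/K in series).
Σ(L/K) = 355/156 + 458/1.16 = 2.276 + 394.8 = 397.1 d
K_eq = L_total / Σ(L/K) = 813 / 397.1 = 2.047 m/d
q = K_eq · i = 2.047 × 0.0020 = 0.004095 m/d (same in every zone)
Zone A: v = q/n = 0.004095/0.27 = 0.01517 m/d → t_A = 355/0.01517 = 23410 d
Zone B: v = q/n = 0.004095/0.36 = 0.01137 m/d → t_B = 458/0.01137 = 40270 d
Total t = 23410 + 40270 = 63680 d
   = 63680 / 365 = 174 yr

174 years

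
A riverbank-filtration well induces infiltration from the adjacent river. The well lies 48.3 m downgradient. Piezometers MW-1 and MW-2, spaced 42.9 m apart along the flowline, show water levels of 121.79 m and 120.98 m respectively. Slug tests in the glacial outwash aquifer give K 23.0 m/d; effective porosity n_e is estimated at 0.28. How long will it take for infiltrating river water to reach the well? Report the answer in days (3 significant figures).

31.1 days

Hydraulic gradient i = (121.79 − 120.98) / 42.9 = 0.81 / 42.9 = 0.01888
Specific discharge q = 23.0 × 0.01888 = 0.4343 m/d
v = Ki/n = 23.0·0.01888/0.28 = 1.551 m/d
t = L / v = 48.3 / 1.551 = 31.14 d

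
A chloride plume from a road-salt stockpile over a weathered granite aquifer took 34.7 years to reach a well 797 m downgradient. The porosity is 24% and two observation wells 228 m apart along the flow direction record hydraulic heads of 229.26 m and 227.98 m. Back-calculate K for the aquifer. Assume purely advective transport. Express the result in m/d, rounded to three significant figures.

2.69 m/d

Hydraulic gradient i = (229.26 − 227.98) / 228 = 1.28 / 228 = 0.005614
t = 34.7 years = 12670 d
v = L / t = 797 / 12670 = 0.06293 m/d
K = v · n / i = 0.06293 × 0.24 / 0.005614 = 2.69 m/d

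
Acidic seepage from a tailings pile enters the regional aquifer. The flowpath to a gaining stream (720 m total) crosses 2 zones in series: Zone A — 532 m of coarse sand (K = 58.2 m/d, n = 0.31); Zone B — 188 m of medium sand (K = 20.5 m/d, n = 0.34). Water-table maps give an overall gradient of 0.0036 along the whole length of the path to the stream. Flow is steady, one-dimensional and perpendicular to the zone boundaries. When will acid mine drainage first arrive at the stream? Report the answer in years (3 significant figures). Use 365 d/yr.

4.43 years

Steady 1-D flow in series ⇒ the Darcy flux q is identical in every zone and the zone head losses add (resistances L/K in series).
Σ(L/K) = 532/58.2 + 188/20.5 = 9.141 + 9.171 = 18.31 d
K_eq = L_total / Σ(L/K) = 720 / 18.31 = 39.32 m/d
q = K_eq · i = 39.32 × 0.0036 = 0.1415 m/d (same in every zone)
Zone A: v = q/n = 0.1415/0.31 = 0.4566 m/d → t_A = 532/0.4566 = 1165 d
Zone B: v = q/n = 0.1415/0.34 = 0.4163 m/d → t_B = 188/0.4163 = 451.6 d
Total t = 1165 + 451.6 = 1617 d
   = 1617 / 365 = 4.43 yr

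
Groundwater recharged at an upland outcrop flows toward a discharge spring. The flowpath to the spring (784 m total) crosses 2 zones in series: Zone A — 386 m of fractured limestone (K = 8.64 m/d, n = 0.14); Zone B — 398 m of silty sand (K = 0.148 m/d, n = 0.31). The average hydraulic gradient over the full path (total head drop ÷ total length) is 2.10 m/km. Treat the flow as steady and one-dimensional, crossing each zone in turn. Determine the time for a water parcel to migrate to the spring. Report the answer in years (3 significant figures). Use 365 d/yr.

For zones in series the flux q is common to all zones; the equivalent conductivity is the harmonic (thickness-weighted) mean, K_eq = L_total / Σ(L_j/K_j).
Σ(L/K) = 386/8.64 + 398/0.148 = 44.68 + 2689 = 2734 d
K_eq = L_total / Σ(L/K) = 784 / 2734 = 0.2868 m/d
q = K_eq · i = 0.2868 × 0.0021 = 6.022e-4 m/d (same in every zone)
Zone A: v = q/n = 6.022e-4/0.14 = 0.004302 m/d → t_A = 386/0.004302 = 89730 d
Zone B: v = q/n = 6.022e-4/0.31 = 0.001943 m/d → t_B = 398/0.001943 = 204900 d
Total t = 89730 + 204900 = 294600 d
   = 294600 / 365 = 807 yr

807 years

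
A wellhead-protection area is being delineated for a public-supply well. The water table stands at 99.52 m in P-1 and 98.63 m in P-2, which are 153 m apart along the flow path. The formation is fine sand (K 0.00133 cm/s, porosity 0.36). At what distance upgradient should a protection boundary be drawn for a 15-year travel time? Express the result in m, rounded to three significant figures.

Hydraulic gradient i = (99.52 − 98.63) / 153 = 0.89 / 153 = 0.005817
K = 0.00133 cm/s × 864 = 1.149 m/d
Darcy flux q = K·i = 1.149 × 0.005817 = 0.006684 m/d
Seepage velocity v = q / n = 0.006684 / 0.36 = 0.01857 m/d
T = 15 yr × 365 = 5475 d
L = v × T = 0.01857 × 5475 = 101.7 m

102 m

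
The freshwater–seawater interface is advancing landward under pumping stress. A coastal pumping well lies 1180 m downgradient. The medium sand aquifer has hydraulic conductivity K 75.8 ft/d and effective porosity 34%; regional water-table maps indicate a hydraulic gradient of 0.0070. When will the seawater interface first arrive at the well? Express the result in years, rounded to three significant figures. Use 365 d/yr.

6.80 years

K = 75.8 ft/d × 0.3048 = 23.10 m/d
Specific discharge q = 23.10 × 0.0070 = 0.1617 m/d
Average linear velocity = 0.1617 / 0.34 = 0.4757 m/d
t = L / v = 1180 / 0.4757 = 2481 d
   = 2481 / 365 = 6.80 yr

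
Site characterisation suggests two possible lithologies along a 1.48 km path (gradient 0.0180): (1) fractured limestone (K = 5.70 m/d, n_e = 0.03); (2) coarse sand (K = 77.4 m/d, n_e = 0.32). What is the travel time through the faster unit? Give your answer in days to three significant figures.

340 days

Unit 1 (fractured limestone): v = 5.70×0.018/0.03 = 3.420 m/d, t = 1480/3.420 = 432.7 d
Unit 2 (coarse sand): v = 77.4×0.018/0.32 = 4.354 m/d, t = 1480/4.354 = 339.9 d
Faster unit: t = 340 d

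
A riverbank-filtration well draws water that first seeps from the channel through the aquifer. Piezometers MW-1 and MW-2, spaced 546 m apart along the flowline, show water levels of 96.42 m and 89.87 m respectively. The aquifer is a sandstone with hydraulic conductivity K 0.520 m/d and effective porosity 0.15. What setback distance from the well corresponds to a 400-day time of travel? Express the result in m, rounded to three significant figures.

Hydraulic gradient i = (96.42 − 89.87) / 546 = 6.55 / 546 = 0.01200
Darcy flux q = K·i = 0.520 × 0.01200 = 0.006238 m/d
v = Ki/n = 0.520·0.01200/0.15 = 0.04159 m/d
L = v × T = 0.04159 × 400 = 16.63 m

16.6 m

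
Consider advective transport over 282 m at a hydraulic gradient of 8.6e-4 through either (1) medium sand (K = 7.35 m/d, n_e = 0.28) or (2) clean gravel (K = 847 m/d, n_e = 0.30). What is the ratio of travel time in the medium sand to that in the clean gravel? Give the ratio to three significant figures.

Unit 1 (medium sand): v = 7.35×8.6e-4/0.28 = 0.02257 m/d, t = 282/0.02257 = 12490 d
Unit 2 (clean gravel): v = 847×8.6e-4/0.30 = 2.428 m/d, t = 282/2.428 = 116.1 d
t(medium sand) / t(clean gravel) = 12490/116.1 = 108

108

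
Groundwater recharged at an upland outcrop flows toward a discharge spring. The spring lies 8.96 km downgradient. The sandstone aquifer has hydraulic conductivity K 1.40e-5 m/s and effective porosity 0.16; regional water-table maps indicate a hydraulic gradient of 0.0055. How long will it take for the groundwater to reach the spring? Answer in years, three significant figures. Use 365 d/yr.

590 years

K = 1.40e-5 m/s × 86400 s/d = 1.210 m/d
Specific discharge q = 1.210 × 0.0055 = 0.006653 m/d
Seepage velocity v = q / n = 0.006653 / 0.16 = 0.04158 m/d
L = 8.96 km = 8960 m
t = L / v = 8960 / 0.04158 = 215500 d
   = 215500 / 365 = 590 yr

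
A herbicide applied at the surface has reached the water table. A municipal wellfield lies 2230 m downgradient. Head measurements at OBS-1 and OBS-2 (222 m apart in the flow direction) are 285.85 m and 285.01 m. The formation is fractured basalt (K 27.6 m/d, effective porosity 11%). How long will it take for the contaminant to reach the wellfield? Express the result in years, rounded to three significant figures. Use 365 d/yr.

6.44 years

Hydraulic gradient i = (285.85 − 285.01) / 222 = 0.84 / 222 = 0.003784
Specific discharge q = 27.6 × 0.003784 = 0.1044 m/d
Seepage velocity v = q / n = 0.1044 / 0.11 = 0.9494 m/d
t = L / v = 2230 / 0.9494 = 2349 d
   = 2349 / 365 = 6.44 yr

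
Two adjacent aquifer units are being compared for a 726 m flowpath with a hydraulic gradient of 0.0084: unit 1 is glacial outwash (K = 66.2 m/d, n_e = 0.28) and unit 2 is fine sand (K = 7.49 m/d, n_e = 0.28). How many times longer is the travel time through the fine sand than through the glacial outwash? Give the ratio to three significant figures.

8.84

Unit 1 (glacial outwash): v = 66.2×0.0084/0.28 = 1.986 m/d, t = 726/1.986 = 365.6 d
Unit 2 (fine sand): v = 7.49×0.0084/0.28 = 0.2247 m/d, t = 726/0.2247 = 3231 d
t(fine sand) / t(glacial outwash) = 3231/365.6 = 8.84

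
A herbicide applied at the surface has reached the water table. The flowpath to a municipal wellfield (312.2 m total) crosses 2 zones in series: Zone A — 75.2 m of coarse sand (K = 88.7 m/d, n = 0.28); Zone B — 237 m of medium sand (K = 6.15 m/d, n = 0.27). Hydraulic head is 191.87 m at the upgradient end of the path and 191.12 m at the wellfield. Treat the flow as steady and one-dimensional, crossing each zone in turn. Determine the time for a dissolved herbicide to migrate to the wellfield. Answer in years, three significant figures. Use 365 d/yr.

Total head drop ΔH = 191.87 − 191.12 = 0.75 m
Continuity: the same q passes through each zone, so ΔH = q·Σ(L_j/K_j) — the zones act as resistances in series.
Σ(L/K) = 75.2/88.7 + 237/6.15 = 0.8478 + 38.54 = 39.38 d
q = ΔH / Σ(L/K) = 0.75 / 39.38 = 0.01904 m/d (same in every zone)
Zone A: v = q/n = 0.01904/0.28 = 0.06801 m/d → t_A = 75.2/0.06801 = 1106 d
Zone B: v = q/n = 0.01904/0.27 = 0.07053 m/d → t_B = 237/0.07053 = 3360 d
Total t = 1106 + 3360 = 4466 d
   = 4466 / 365 = 12.2 yr

12.2 years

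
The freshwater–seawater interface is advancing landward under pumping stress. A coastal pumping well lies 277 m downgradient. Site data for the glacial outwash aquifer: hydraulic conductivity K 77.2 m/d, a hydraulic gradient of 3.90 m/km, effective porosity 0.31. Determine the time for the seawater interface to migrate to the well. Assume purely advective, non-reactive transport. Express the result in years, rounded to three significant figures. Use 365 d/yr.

Specific discharge q = 77.2 × 0.0039 = 0.3011 m/d
Average linear velocity = 0.3011 / 0.31 = 0.9712 m/d
t = L / v = 277 / 0.9712 = 285.2 d
   = 285.2 / 365 = 0.781 yr

0.781 years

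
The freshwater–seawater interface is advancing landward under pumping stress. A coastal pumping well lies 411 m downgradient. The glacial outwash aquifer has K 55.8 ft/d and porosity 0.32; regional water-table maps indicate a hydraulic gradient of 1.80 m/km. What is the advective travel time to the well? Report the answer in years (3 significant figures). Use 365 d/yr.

K = 55.8 ft/d × 0.3048 = 17.01 m/d
q = Ki = 17.01 × 0.0018 = 0.03061 m/d
v_s = q/n_e = 0.03061/0.32 = 0.09567 m/d
t = L / v = 411 / 0.09567 = 4296 d
   = 4296 / 365 = 11.8 yr

11.8 years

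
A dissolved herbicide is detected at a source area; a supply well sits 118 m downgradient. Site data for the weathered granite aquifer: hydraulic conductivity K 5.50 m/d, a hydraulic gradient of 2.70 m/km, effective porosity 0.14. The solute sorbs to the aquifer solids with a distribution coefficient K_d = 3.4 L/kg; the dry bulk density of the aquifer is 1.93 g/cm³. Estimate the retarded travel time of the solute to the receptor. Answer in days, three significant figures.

Darcy flux q = K·i = 5.50 × 0.0027 = 0.01485 m/d
v_s = q/n_e = 0.01485/0.14 = 0.1061 m/d
Retardation R = 1 + ρ_b·K_d/n = 1 + 1.93×3.4/0.14 = 47.87
Contaminant velocity v_c = v/R = 0.1061/47.87 = 0.002216 m/d
t = L/v_c = 118/0.002216 = 53250 d

53300 days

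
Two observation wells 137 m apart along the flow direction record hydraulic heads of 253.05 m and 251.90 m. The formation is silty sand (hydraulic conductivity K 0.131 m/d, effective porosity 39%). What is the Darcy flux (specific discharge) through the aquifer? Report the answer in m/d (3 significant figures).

0.00110 m/d

Hydraulic gradient i = (253.05 − 251.90) / 137 = 1.15 / 137 = 0.008394
q = Ki = 0.131 × 0.008394 = 0.001100 m/d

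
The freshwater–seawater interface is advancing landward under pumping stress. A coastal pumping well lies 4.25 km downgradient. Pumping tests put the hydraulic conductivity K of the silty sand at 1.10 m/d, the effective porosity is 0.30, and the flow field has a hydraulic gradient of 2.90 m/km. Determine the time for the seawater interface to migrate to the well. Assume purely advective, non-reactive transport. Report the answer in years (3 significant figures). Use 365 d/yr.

Darcy flux q = K·i = 1.10 × 0.0029 = 0.003190 m/d
Seepage velocity v = q / n = 0.003190 / 0.30 = 0.01063 m/d
L = 4.25 km = 4250 m
t = L / v = 4250 / 0.01063 = 399700 d
   = 399700 / 365 = 1100 yr

1100 years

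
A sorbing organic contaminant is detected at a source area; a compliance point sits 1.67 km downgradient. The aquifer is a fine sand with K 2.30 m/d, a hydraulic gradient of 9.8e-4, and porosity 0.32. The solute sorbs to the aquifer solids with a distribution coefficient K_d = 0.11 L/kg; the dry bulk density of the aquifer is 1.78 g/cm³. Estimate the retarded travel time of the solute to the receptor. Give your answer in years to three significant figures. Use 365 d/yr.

1050 years

q = Ki = 2.30 × 9.8e-4 = 0.002254 m/d
v_s = q/n_e = 0.002254/0.32 = 0.007044 m/d
Retardation R = 1 + ρ_b·K_d/n = 1 + 1.78×0.11/0.32 = 1.612
Contaminant velocity v_c = v/R = 0.007044/1.612 = 0.004370 m/d
L = 1.67 km = 1670 m
t = L/v_c = 1670/0.004370 = 382200 d
   = 382200/365 = 1050 yr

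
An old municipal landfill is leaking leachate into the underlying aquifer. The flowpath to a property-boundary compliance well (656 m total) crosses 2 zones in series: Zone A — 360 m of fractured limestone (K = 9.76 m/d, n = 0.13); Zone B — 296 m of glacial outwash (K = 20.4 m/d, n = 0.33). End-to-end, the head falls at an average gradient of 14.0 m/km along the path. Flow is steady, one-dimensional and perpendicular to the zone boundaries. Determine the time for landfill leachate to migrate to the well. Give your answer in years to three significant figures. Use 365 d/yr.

2.22 years

Steady 1-D flow in series ⇒ the Darcy flux q is identical in every zone and the zone head losses add (resistances L/K in series).
Σ(L/K) = 360/9.76 + 296/20.4 = 36.89 + 14.51 = 51.40 d
K_eq = L_total / Σ(L/K) = 656 / 51.40 = 12.76 m/d
q = K_eq · i = 12.76 × 0.014 = 0.1787 m/d (same in every zone)
Zone A: v = q/n = 0.1787/0.13 = 1.375 m/d → t_A = 360/1.375 = 261.9 d
Zone B: v = q/n = 0.1787/0.33 = 0.5415 m/d → t_B = 296/0.5415 = 546.6 d
Total t = 261.9 + 546.6 = 808.5 d
   = 808.5 / 365 = 2.22 yr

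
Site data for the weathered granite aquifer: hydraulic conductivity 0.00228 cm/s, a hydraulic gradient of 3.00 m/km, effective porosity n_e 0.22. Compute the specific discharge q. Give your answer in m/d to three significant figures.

0.00591 m/d

K = 0.00228 cm/s × 864 = 1.970 m/d
q = Ki = 1.970 × 0.0030 = 0.005910 m/d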